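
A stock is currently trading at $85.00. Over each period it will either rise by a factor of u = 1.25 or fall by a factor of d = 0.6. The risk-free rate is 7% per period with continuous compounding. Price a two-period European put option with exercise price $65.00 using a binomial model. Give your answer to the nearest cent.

$2.66

Risk-neutral probability p = (e^0.07 − 0.6)/(1.25 − 0.6) = 0.4725/0.6500 = 0.7269
Terminal stock prices: S_uu = 132.8, S_ud = 63.75, S_dd = 30.6
Terminal payoffs (K − S): max(-67.81, 0) = 0, max(1.25, 0) = 1.25, max(34.4, 0) = 34.4
Node u (S = 106.2): V_u = e^(−0.07)·[0.7269·0.0000 + 0.2731·1.2500] = 0.3183
Node d (S = 51): V_d = e^(−0.07)·[0.7269·1.2500 + 0.2731·34.4000] = 9.6056
Node 0 (S = 85): V_0 = e^(−0.07)·[0.7269·0.3183 + 0.2731·9.6056] = 2.6613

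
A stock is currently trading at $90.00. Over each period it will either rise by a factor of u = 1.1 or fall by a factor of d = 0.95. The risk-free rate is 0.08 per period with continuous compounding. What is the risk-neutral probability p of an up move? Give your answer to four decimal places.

Risk-neutral probability p = (e^0.08 − 0.95)/(1.1 − 0.95) = 0.1333/0.1500 = 0.8886

p = 0.8886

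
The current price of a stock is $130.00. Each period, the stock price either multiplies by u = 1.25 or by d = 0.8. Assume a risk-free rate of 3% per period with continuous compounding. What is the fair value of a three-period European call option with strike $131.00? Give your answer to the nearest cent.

Risk-neutral probability p = (e^0.03 − 0.8)/(1.25 − 0.8) = 0.2305/0.4500 = 0.5121
Terminal stock prices: S_uuu = 253.9, S_uud = 162.5, S_udd = 104, S_ddd = 66.56
Terminal payoffs (S − K): max(122.9, 0) = 122.9, max(31.5, 0) = 31.5, max(-27, 0) = 0, max(-64.44, 0) = 0
Node uu (S = 203.1): V_uu = e^(−0.03)·[0.5121·122.9062 + 0.4879·31.5000] = 75.9966
Node ud (S = 130): V_ud = e^(−0.03)·[0.5121·31.5000 + 0.4879·0.0000] = 15.6551
Node dd (S = 83.2): V_dd = e^(−0.03)·[0.5121·0.0000 + 0.4879·0.0000] = 0.0000
Node u (S = 162.5): V_u = e^(−0.03)·[0.5121·75.9966 + 0.4879·15.6551] = 45.1813
Node d (S = 104): V_d = e^(−0.03)·[0.5121·15.6551 + 0.4879·0.0000] = 7.7803
Node 0 (S = 130): V_0 = e^(−0.03)·[0.5121·45.1813 + 0.4879·7.7803] = 26.1381

$26.14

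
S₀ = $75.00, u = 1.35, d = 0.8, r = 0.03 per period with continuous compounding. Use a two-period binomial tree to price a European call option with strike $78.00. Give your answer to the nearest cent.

$11.08

Risk-neutral probability p = (e^0.03 − 0.8)/(1.35 − 0.8) = 0.2305/0.5500 = 0.4190
Terminal stock prices: S_uu = 136.7, S_ud = 81, S_dd = 48
Terminal payoffs (S − K): max(58.69, 0) = 58.69, max(3, 0) = 3, max(-30, 0) = 0
Node u (S = 101.2): V_u = e^(−0.03)·[0.4190·58.6875 + 0.5810·3.0000] = 25.5552
Node d (S = 60): V_d = e^(−0.03)·[0.4190·3.0000 + 0.5810·0.0000] = 1.2199
Node 0 (S = 75): V_0 = e^(−0.03)·[0.4190·25.5552 + 0.5810·1.2199] = 11.0792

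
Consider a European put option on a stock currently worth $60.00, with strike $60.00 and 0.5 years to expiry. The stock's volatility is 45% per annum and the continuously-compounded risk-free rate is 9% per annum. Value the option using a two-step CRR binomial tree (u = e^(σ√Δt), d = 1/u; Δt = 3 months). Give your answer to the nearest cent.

$5.32

CRR parameters: u = e^(σ√Δt) = e^(0.45·√0.25) = 1.2523, d = 1/u = 0.7985
Per-period rate: rΔt = 0.09·0.25 = 0.0225, so R = e^0.0225 = 1.0228
Risk-neutral probability p = (e^0.0225 − 0.7985)/(1.2523 − 0.7985) = 0.2242/0.4538 = 0.4941
Terminal stock prices: S_uu = 94.1, S_ud = 60, S_dd = 38.26
Terminal payoffs (K − S): max(-34.1, 0) = 0, max(0, 0) = 0, max(21.74, 0) = 21.74
Node u (S = 75.14): V_u = e^(−0.0225)·[0.4941·0.0000 + 0.5059·0.0000] = 0.0000
Node d (S = 47.91): V_d = e^(−0.0225)·[0.4941·0.0000 + 0.5059·21.7423] = 10.7541
Node 0 (S = 60): V_0 = e^(−0.0225)·[0.4941·0.0000 + 0.5059·10.7541] = 5.3192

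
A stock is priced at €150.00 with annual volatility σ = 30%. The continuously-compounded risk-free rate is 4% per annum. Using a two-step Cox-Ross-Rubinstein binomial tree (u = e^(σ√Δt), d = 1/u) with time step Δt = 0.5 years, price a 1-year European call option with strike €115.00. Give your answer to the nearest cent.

€43.65

CRR parameters: u = e^(σ√Δt) = e^(0.3·√0.5) = 1.2363, d = 1/u = 0.8089
Per-period rate: rΔt = 0.04·0.5 = 0.02, so R = e^0.02 = 1.0202
Risk-neutral probability p = (e^0.02 − 0.8089)/(1.2363 − 0.8089) = 0.2113/0.4275 = 0.4944
Terminal stock prices: S_uu = 229.3, S_ud = 150, S_dd = 98.14
Terminal payoffs (S − K): max(114.3, 0) = 114.3, max(35, 0) = 35, max(-16.86, 0) = 0
Node u (S = 185.4): V_u = e^(−0.02)·[0.4944·114.2698 + 0.5056·35.0000] = 72.7238
Node d (S = 121.3): V_d = e^(−0.02)·[0.4944·35.0000 + 0.5056·0.0000] = 16.9622
Node 0 (S = 150): V_0 = e^(−0.02)·[0.4944·72.7238 + 0.5056·16.9622] = 43.6503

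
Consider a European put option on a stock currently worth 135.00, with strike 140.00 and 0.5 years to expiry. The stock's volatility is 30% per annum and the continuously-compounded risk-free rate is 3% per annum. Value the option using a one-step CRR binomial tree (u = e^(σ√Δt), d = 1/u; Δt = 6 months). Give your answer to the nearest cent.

15.70

CRR parameters: u = e^(σ√Δt) = e^(0.3·√0.5) = 1.2363, d = 1/u = 0.8089
Per-period rate: rΔt = 0.03·0.5 = 0.015, so R = e^0.015 = 1.0151
Risk-neutral probability p = (e^0.015 − 0.8089)/(1.2363 − 0.8089) = 0.2063/0.4275 = 0.4825
Terminal stock prices: S_u = 166.9, S_d = 109.2
Terminal payoffs (K − S): max(-26.9, 0) = 0, max(30.8, 0) = 30.8
Node 0 (S = 135): V_0 = e^(−0.015)·[0.4825·0.0000 + 0.5175·30.8042] = 15.7032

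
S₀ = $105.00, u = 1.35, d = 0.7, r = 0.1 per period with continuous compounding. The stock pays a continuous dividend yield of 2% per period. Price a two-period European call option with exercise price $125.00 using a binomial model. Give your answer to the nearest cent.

Per-period risk-free factor R = e^0.1 = 1.1052; dividend-adjusted growth = e^(0.1−0.02) = 1.0833.
Risk-neutral probability p = (1.0833 − 0.7)/(1.35 − 0.7) = 0.3833/0.6500 = 0.5897
Terminal stock prices: S_uu = 191.4, S_ud = 99.22, S_dd = 51.45
Terminal payoffs (S − K): max(66.36, 0) = 66.36, max(-25.78, 0) = 0, max(-73.55, 0) = 0
Node u (S = 141.8): V_u = e^(−0.1)·[0.5897·66.3625 + 0.4103·0.0000] = 35.4082
Node d (S = 73.5): V_d = e^(−0.1)·[0.5897·0.0000 + 0.4103·0.0000] = 0.0000
Node 0 (S = 105): V_0 = e^(−0.1)·[0.5897·35.4082 + 0.4103·0.0000] = 18.8923

$18.89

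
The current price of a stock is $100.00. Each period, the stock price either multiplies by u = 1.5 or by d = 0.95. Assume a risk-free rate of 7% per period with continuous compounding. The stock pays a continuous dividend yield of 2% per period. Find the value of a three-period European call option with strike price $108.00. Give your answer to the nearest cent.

$16.43

Per-period risk-free factor R = e^0.07 = 1.0725; dividend-adjusted growth = e^(0.07−0.02) = 1.0513.
Risk-neutral probability p = (1.0513 − 0.95)/(1.5 − 0.95) = 0.1013/0.5500 = 0.1841
Terminal stock prices: S_uuu = 337.5, S_uud = 213.8, S_udd = 135.4, S_ddd = 85.74
Terminal payoffs (S − K): max(229.5, 0) = 229.5, max(105.8, 0) = 105.8, max(27.38, 0) = 27.38, max(-22.26, 0) = 0
Node uu (S = 225): V_uu = e^(−0.07)·[0.1841·229.5000 + 0.8159·105.7500] = 119.8462
Node ud (S = 142.5): V_ud = e^(−0.07)·[0.1841·105.7500 + 0.8159·27.3750] = 38.9798
Node dd (S = 90.25): V_dd = e^(−0.07)·[0.1841·27.3750 + 0.8159·0.0000] = 4.6998
Node u (S = 150): V_u = e^(−0.07)·[0.1841·119.8462 + 0.8159·38.9798] = 50.2277
Node d (S = 95): V_d = e^(−0.07)·[0.1841·38.9798 + 0.8159·4.6998] = 10.2673
Node 0 (S = 100): V_0 = e^(−0.07)·[0.1841·50.2277 + 0.8159·10.2673] = 16.4336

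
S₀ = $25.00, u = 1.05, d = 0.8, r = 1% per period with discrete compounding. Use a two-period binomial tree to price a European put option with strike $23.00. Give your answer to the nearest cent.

Risk-neutral probability p = (1 + 0.01 − 0.8)/(1.05 − 0.8) = 0.2100/0.2500 = 0.8400
Terminal stock prices: S_uu = 27.56, S_ud = 21, S_dd = 16
Terminal payoffs (K − S): max(-4.562, 0) = 0, max(2, 0) = 2, max(7, 0) = 7
Node u (S = 26.25): V_u = 1/1.01·[0.8400·0.0000 + 0.1600·2.0000] = 0.3168
Node d (S = 20): V_d = 1/1.01·[0.8400·2.0000 + 0.1600·7.0000] = 2.7723
Node 0 (S = 25): V_0 = 1/1.01·[0.8400·0.3168 + 0.1600·2.7723] = 0.7027

$0.70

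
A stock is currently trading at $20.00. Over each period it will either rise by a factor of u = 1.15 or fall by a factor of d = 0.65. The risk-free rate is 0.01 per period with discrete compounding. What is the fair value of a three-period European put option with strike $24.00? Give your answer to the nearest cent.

$5.62

Risk-neutral probability p = (1 + 0.01 − 0.65)/(1.15 − 0.65) = 0.3600/0.5000 = 0.7200
Terminal stock prices: S_uuu = 30.42, S_uud = 17.19, S_udd = 9.718, S_ddd = 5.492
Terminal payoffs (K − S): max(-6.417, 0) = 0, max(6.808, 0) = 6.808, max(14.28, 0) = 14.28, max(18.51, 0) = 18.51
Node uu (S = 26.45): V_uu = 1/1.01·[0.7200·0.0000 + 0.2800·6.8075] = 1.8872
Node ud (S = 14.95): V_ud = 1/1.01·[0.7200·6.8075 + 0.2800·14.2825] = 8.8124
Node dd (S = 8.45): V_dd = 1/1.01·[0.7200·14.2825 + 0.2800·18.5075] = 15.3124
Node u (S = 23): V_u = 1/1.01·[0.7200·1.8872 + 0.2800·8.8124] = 3.7884
Node d (S = 13): V_d = 1/1.01·[0.7200·8.8124 + 0.2800·15.3124] = 10.5271
Node 0 (S = 20): V_0 = 1/1.01·[0.7200·3.7884 + 0.2800·10.5271] = 5.6190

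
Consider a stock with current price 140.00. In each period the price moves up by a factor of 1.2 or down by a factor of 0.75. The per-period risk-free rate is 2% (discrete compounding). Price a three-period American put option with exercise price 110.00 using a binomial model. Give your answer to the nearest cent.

7.61

Risk-neutral probability p = (1 + 0.02 − 0.75)/(1.2 − 0.75) = 0.2700/0.4500 = 0.6000
Terminal stock prices: S_uuu = 241.9, S_uud = 151.2, S_udd = 94.5, S_ddd = 59.06
Terminal payoffs (K − S): max(-131.9, 0) = 0, max(-41.2, 0) = 0, max(15.5, 0) = 15.5, max(50.94, 0) = 50.94
Node uu (S = 201.6): continuation = 1/1.02·[0.6000·0.0000 + 0.4000·0.0000] = 0.0000; exercise value = 0.0000 ≤ continuation, so V_uu = 0.0000
Node ud (S = 126): continuation = 1/1.02·[0.6000·0.0000 + 0.4000·15.5000] = 6.0784; exercise value = 0.0000 ≤ continuation, so V_ud = 6.0784
Node dd (S = 78.75): continuation = 1/1.02·[0.6000·15.5000 + 0.4000·50.9375] = 29.0931; exercise value = 31.2500 > continuation, so V_dd = 31.2500 (exercise)
Node u (S = 168): continuation = 1/1.02·[0.6000·0.0000 + 0.4000·6.0784] = 2.3837; exercise value = 0.0000 ≤ continuation, so V_u = 2.3837
Node d (S = 105): continuation = 1/1.02·[0.6000·6.0784 + 0.4000·31.2500] = 15.8304; exercise value = 5.0000 ≤ continuation, so V_d = 15.8304
Node 0 (S = 140): continuation = 1/1.02·[0.6000·2.3837 + 0.4000·15.8304] = 7.6102; exercise value = 0.0000 ≤ continuation, so V_0 = 7.6102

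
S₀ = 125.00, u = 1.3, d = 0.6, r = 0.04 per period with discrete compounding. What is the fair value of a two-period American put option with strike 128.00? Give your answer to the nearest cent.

25.51

Risk-neutral probability p = (1 + 0.04 − 0.6)/(1.3 − 0.6) = 0.4400/0.7000 = 0.6286
Terminal stock prices: S_uu = 211.3, S_ud = 97.5, S_dd = 45
Terminal payoffs (K − S): max(-83.25, 0) = 0, max(30.5, 0) = 30.5, max(83, 0) = 83
Node u (S = 162.5): continuation = 1/1.04·[0.6286·0.0000 + 0.3714·30.5000] = 10.8929; exercise value = 0.0000 ≤ continuation, so V_u = 10.8929
Node d (S = 75): continuation = 1/1.04·[0.6286·30.5000 + 0.3714·83.0000] = 48.0769; exercise value = 53.0000 > continuation, so V_d = 53.0000 (exercise)
Node 0 (S = 125): continuation = 1/1.04·[0.6286·10.8929 + 0.3714·53.0000] = 25.5122; exercise value = 3.0000 ≤ continuation, so V_0 = 25.5122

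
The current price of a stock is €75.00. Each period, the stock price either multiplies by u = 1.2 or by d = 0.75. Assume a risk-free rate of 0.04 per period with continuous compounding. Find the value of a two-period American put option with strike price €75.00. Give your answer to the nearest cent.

€7.96

Risk-neutral probability p = (e^0.04 − 0.75)/(1.2 − 0.75) = 0.2908/0.4500 = 0.6462
Terminal stock prices: S_uu = 108, S_ud = 67.5, S_dd = 42.19
Terminal payoffs (K − S): max(-33, 0) = 0, max(7.5, 0) = 7.5, max(32.81, 0) = 32.81
Node u (S = 90): continuation = e^(−0.04)·[0.6462·0.0000 + 0.3538·7.5000] = 2.5491; exercise value = 0.0000 ≤ continuation, so V_u = 2.5491
Node d (S = 56.25): continuation = e^(−0.04)·[0.6462·7.5000 + 0.3538·32.8125] = 15.8092; exercise value = 18.7500 > continuation, so V_d = 18.7500 (exercise)
Node 0 (S = 75): continuation = e^(−0.04)·[0.6462·2.5491 + 0.3538·18.7500] = 7.9556; exercise value = 0.0000 ≤ continuation, so V_0 = 7.9556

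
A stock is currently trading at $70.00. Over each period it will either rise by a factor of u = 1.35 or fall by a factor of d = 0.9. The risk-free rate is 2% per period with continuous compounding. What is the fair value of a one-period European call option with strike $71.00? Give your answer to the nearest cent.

$6.15

Risk-neutral probability p = (e^0.02 − 0.9)/(1.35 − 0.9) = 0.1202/0.4500 = 0.2671
Terminal stock prices: S_u = 94.5, S_d = 63
Terminal payoffs (S − K): max(23.5, 0) = 23.5, max(-8, 0) = 0
Node 0 (S = 70): V_0 = e^(−0.02)·[0.2671·23.5000 + 0.7329·0.0000] = 6.1529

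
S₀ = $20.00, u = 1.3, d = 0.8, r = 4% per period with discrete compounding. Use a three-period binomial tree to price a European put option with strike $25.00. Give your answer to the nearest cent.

$4.74

Risk-neutral probability p = (1 + 0.04 − 0.8)/(1.3 − 0.8) = 0.2400/0.5000 = 0.4800
Terminal stock prices: S_uuu = 43.94, S_uud = 27.04, S_udd = 16.64, S_ddd = 10.24
Terminal payoffs (K − S): max(-18.94, 0) = 0, max(-2.04, 0) = 0, max(8.36, 0) = 8.36, max(14.76, 0) = 14.76
Node uu (S = 33.8): V_uu = 1/1.04·[0.4800·0.0000 + 0.5200·0.0000] = 0.0000
Node ud (S = 20.8): V_ud = 1/1.04·[0.4800·0.0000 + 0.5200·8.3600] = 4.1800
Node dd (S = 12.8): V_dd = 1/1.04·[0.4800·8.3600 + 0.5200·14.7600] = 11.2385
Node u (S = 26): V_u = 1/1.04·[0.4800·0.0000 + 0.5200·4.1800] = 2.0900
Node d (S = 16): V_d = 1/1.04·[0.4800·4.1800 + 0.5200·11.2385] = 7.5485
Node 0 (S = 20): V_0 = 1/1.04·[0.4800·2.0900 + 0.5200·7.5485] = 4.7388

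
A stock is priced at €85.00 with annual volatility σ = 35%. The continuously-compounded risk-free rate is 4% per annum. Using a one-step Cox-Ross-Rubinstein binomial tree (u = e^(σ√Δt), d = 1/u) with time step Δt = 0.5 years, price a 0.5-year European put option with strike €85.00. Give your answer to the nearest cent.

CRR parameters: u = e^(σ√Δt) = e^(0.35·√0.5) = 1.2808, d = 1/u = 0.7808
Per-period rate: rΔt = 0.04·0.5 = 0.02, so R = e^0.02 = 1.0202
Risk-neutral probability p = (e^0.02 − 0.7808)/(1.2808 − 0.7808) = 0.2394/0.5000 = 0.4788
Terminal stock prices: S_u = 108.9, S_d = 66.36
Terminal payoffs (K − S): max(-23.87, 0) = 0, max(18.64, 0) = 18.64
Node 0 (S = 85): V_0 = e^(−0.02)·[0.4788·0.0000 + 0.5212·18.6354] = 9.5197

€9.52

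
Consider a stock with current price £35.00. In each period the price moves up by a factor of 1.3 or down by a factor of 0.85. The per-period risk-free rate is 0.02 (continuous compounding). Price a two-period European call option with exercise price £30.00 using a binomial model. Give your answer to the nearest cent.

£7.93

Risk-neutral probability p = (e^0.02 − 0.85)/(1.3 − 0.85) = 0.1702/0.4500 = 0.3782
Terminal stock prices: S_uu = 59.15, S_ud = 38.67, S_dd = 25.29
Terminal payoffs (S − K): max(29.15, 0) = 29.15, max(8.675, 0) = 8.675, max(-4.713, 0) = 0
Node u (S = 45.5): V_u = e^(−0.02)·[0.3782·29.1500 + 0.6218·8.6750] = 16.0940
Node d (S = 29.75): V_d = e^(−0.02)·[0.3782·8.6750 + 0.6218·0.0000] = 3.2161
Node 0 (S = 35): V_0 = e^(−0.02)·[0.3782·16.0940 + 0.6218·3.2161] = 7.9268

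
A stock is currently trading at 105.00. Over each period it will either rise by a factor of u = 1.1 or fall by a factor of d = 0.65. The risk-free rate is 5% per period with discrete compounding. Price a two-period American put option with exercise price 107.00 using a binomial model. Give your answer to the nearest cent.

6.96

Risk-neutral probability p = (1 + 0.05 − 0.65)/(1.1 − 0.65) = 0.4000/0.4500 = 0.8889
Terminal stock prices: S_uu = 127.1, S_ud = 75.08, S_dd = 44.36
Terminal payoffs (K − S): max(-20.05, 0) = 0, max(31.92, 0) = 31.92, max(62.64, 0) = 62.64
Node u (S = 115.5): continuation = 1/1.05·[0.8889·0.0000 + 0.1111·31.9250] = 3.3783; exercise value = 0.0000 ≤ continuation, so V_u = 3.3783
Node d (S = 68.25): continuation = 1/1.05·[0.8889·31.9250 + 0.1111·62.6375] = 33.6548; exercise value = 38.7500 > continuation, so V_d = 38.7500 (exercise)
Node 0 (S = 105): continuation = 1/1.05·[0.8889·3.3783 + 0.1111·38.7500] = 6.9605; exercise value = 2.0000 ≤ continuation, so V_0 = 6.9605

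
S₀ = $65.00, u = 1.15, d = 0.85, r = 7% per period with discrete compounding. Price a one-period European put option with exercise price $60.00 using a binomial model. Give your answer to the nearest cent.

$1.18

Risk-neutral probability p = (1 + 0.07 − 0.85)/(1.15 − 0.85) = 0.2200/0.3000 = 0.7333
Terminal stock prices: S_u = 74.75, S_d = 55.25
Terminal payoffs (K − S): max(-14.75, 0) = 0, max(4.75, 0) = 4.75
Node 0 (S = 65): V_0 = 1/1.07·[0.7333·0.0000 + 0.2667·4.7500] = 1.1838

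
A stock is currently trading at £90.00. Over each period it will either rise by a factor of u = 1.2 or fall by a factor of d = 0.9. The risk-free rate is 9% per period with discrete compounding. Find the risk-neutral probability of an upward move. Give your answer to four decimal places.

p = 0.6333

Risk-neutral probability p = (1 + 0.09 − 0.9)/(1.2 − 0.9) = 0.1900/0.3000 = 0.6333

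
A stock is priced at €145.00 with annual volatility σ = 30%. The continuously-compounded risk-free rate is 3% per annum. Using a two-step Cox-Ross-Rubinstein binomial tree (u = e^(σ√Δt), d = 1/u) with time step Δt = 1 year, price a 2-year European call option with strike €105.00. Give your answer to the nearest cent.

CRR parameters: u = e^(σ√Δt) = e^(0.3·√1) = 1.3499, d = 1/u = 0.7408
Per-period rate: rΔt = 0.03·1 = 0.03, so R = e^0.03 = 1.0305
Risk-neutral probability p = (e^0.03 − 0.7408)/(1.3499 − 0.7408) = 0.2896/0.6090 = 0.4756
Terminal stock prices: S_uu = 264.2, S_ud = 145, S_dd = 79.58
Terminal payoffs (S − K): max(159.2, 0) = 159.2, max(40, 0) = 40, max(-25.42, 0) = 0
Node u (S = 195.7): V_u = e^(−0.03)·[0.4756·159.2072 + 0.5244·40.0000] = 93.8327
Node d (S = 107.4): V_d = e^(−0.03)·[0.4756·40.0000 + 0.5244·0.0000] = 18.4603
Node 0 (S = 145): V_0 = e^(−0.03)·[0.4756·93.8327 + 0.5244·18.4603] = 52.6996

€52.70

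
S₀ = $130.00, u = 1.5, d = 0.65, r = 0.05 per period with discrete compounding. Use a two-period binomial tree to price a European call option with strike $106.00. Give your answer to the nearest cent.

$46.84

Risk-neutral probability p = (1 + 0.05 − 0.65)/(1.5 − 0.65) = 0.4000/0.8500 = 0.4706
Terminal stock prices: S_uu = 292.5, S_ud = 126.8, S_dd = 54.93
Terminal payoffs (S − K): max(186.5, 0) = 186.5, max(20.75, 0) = 20.75, max(-51.07, 0) = 0
Node u (S = 195): V_u = 1/1.05·[0.4706·186.5000 + 0.5294·20.7500] = 94.0476
Node d (S = 84.5): V_d = 1/1.05·[0.4706·20.7500 + 0.5294·0.0000] = 9.2997
Node 0 (S = 130): V_0 = 1/1.05·[0.4706·94.0476 + 0.5294·9.2997] = 46.8391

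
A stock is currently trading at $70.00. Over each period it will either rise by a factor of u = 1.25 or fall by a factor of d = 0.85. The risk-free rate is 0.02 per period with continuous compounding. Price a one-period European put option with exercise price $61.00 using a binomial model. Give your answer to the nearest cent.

Risk-neutral probability p = (e^0.02 − 0.85)/(1.25 − 0.85) = 0.1702/0.4000 = 0.4255
Terminal stock prices: S_u = 87.5, S_d = 59.5
Terminal payoffs (K − S): max(-26.5, 0) = 0, max(1.5, 0) = 1.5
Node 0 (S = 70): V_0 = e^(−0.02)·[0.4255·0.0000 + 0.5745·1.5000] = 0.8447

$0.84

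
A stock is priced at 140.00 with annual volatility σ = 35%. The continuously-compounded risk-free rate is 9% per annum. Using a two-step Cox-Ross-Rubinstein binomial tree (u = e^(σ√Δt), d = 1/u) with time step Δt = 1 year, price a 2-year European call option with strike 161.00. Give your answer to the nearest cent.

CRR parameters: u = e^(σ√Δt) = e^(0.35·√1) = 1.4191, d = 1/u = 0.7047
Per-period rate: rΔt = 0.09·1 = 0.09, so R = e^0.09 = 1.0942
Risk-neutral probability p = (e^0.09 − 0.7047)/(1.4191 − 0.7047) = 0.3895/0.7144 = 0.5452
Terminal stock prices: S_uu = 281.9, S_ud = 140, S_dd = 69.52
Terminal payoffs (S − K): max(120.9, 0) = 120.9, max(-21, 0) = 0, max(-91.48, 0) = 0
Node u (S = 198.7): V_u = e^(−0.09)·[0.5452·120.9254 + 0.4548·0.0000] = 60.2551
Node d (S = 98.66): V_d = e^(−0.09)·[0.5452·0.0000 + 0.4548·0.0000] = 0.0000
Node 0 (S = 140): V_0 = e^(−0.09)·[0.5452·60.2551 + 0.4548·0.0000] = 30.0241

30.02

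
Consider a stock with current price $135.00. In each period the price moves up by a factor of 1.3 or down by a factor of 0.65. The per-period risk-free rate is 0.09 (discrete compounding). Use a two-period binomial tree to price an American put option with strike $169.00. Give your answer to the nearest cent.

$34.19

Risk-neutral probability p = (1 + 0.09 − 0.65)/(1.3 − 0.65) = 0.4400/0.6500 = 0.6769
Terminal stock prices: S_uu = 228.2, S_ud = 114.1, S_dd = 57.04
Terminal payoffs (K − S): max(-59.15, 0) = 0, max(54.92, 0) = 54.92, max(112, 0) = 112
Node u (S = 175.5): continuation = 1/1.09·[0.6769·0.0000 + 0.3231·54.9250] = 16.2798; exercise value = 0.0000 ≤ continuation, so V_u = 16.2798
Node d (S = 87.75): continuation = 1/1.09·[0.6769·54.9250 + 0.3231·111.9625] = 67.2959; exercise value = 81.2500 > continuation, so V_d = 81.2500 (exercise)
Node 0 (S = 135): continuation = 1/1.09·[0.6769·16.2798 + 0.3231·81.2500] = 34.1928; exercise value = 34.0000 ≤ continuation, so V_0 = 34.1928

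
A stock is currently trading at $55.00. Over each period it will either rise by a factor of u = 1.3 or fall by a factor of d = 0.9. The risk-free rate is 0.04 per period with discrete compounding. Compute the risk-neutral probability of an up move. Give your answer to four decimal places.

Risk-neutral probability p = (1 + 0.04 − 0.9)/(1.3 − 0.9) = 0.1400/0.4000 = 0.3500

p = 0.3500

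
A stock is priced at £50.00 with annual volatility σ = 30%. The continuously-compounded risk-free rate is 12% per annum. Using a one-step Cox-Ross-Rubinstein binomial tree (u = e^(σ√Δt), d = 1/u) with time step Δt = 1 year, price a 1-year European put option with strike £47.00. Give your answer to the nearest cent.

CRR parameters: u = e^(σ√Δt) = e^(0.3·√1) = 1.3499, d = 1/u = 0.7408
Per-period rate: rΔt = 0.12·1 = 0.12, so R = e^0.12 = 1.1275
Risk-neutral probability p = (e^0.12 − 0.7408)/(1.3499 − 0.7408) = 0.3867/0.6090 = 0.6349
Terminal stock prices: S_u = 67.49, S_d = 37.04
Terminal payoffs (K − S): max(-20.49, 0) = 0, max(9.959, 0) = 9.959
Node 0 (S = 50): V_0 = e^(−0.12)·[0.6349·0.0000 + 0.3651·9.9591] = 3.2249

£3.22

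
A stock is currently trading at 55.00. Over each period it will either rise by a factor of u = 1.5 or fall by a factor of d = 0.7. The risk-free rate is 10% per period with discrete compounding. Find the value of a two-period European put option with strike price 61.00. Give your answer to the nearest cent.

Risk-neutral probability p = (1 + 0.1 − 0.7)/(1.5 − 0.7) = 0.4000/0.8000 = 0.5000
Terminal stock prices: S_uu = 123.8, S_ud = 57.75, S_dd = 26.95
Terminal payoffs (K − S): max(-62.75, 0) = 0, max(3.25, 0) = 3.25, max(34.05, 0) = 34.05
Node u (S = 82.5): V_u = 1/1.1·[0.5000·0.0000 + 0.5000·3.2500] = 1.4773
Node d (S = 38.5): V_d = 1/1.1·[0.5000·3.2500 + 0.5000·34.0500] = 16.9545
Node 0 (S = 55): V_0 = 1/1.1·[0.5000·1.4773 + 0.5000·16.9545] = 8.3781

8.38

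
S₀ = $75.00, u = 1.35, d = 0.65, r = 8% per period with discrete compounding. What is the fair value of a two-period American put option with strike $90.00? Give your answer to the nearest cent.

$19.65

Risk-neutral probability p = (1 + 0.08 − 0.65)/(1.35 − 0.65) = 0.4300/0.7000 = 0.6143
Terminal stock prices: S_uu = 136.7, S_ud = 65.81, S_dd = 31.69
Terminal payoffs (K − S): max(-46.69, 0) = 0, max(24.19, 0) = 24.19, max(58.31, 0) = 58.31
Node u (S = 101.2): continuation = 1/1.08·[0.6143·0.0000 + 0.3857·24.1875] = 8.6384; exercise value = 0.0000 ≤ continuation, so V_u = 8.6384
Node d (S = 48.75): continuation = 1/1.08·[0.6143·24.1875 + 0.3857·58.3125] = 34.5833; exercise value = 41.2500 > continuation, so V_d = 41.2500 (exercise)
Node 0 (S = 75): continuation = 1/1.08·[0.6143·8.6384 + 0.3857·41.2500] = 19.6455; exercise value = 15.0000 ≤ continuation, so V_0 = 19.6455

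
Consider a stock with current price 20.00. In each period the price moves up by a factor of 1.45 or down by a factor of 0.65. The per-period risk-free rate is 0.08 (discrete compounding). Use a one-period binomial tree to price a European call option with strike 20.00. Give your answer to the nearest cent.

Risk-neutral probability p = (1 + 0.08 − 0.65)/(1.45 − 0.65) = 0.4300/0.8000 = 0.5375
Terminal stock prices: S_u = 29, S_d = 13
Terminal payoffs (S − K): max(9, 0) = 9, max(-7, 0) = 0
Node 0 (S = 20): V_0 = 1/1.08·[0.5375·9.0000 + 0.4625·0.0000] = 4.4792

4.48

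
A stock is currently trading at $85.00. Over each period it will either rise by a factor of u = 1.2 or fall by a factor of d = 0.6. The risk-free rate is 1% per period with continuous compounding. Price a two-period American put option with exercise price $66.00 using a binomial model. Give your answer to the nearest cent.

$5.72

Risk-neutral probability p = (e^0.01 − 0.6)/(1.2 − 0.6) = 0.4101/0.6000 = 0.6834
Terminal stock prices: S_uu = 122.4, S_ud = 61.2, S_dd = 30.6
Terminal payoffs (K − S): max(-56.4, 0) = 0, max(4.8, 0) = 4.8, max(35.4, 0) = 35.4
Node u (S = 102): continuation = e^(−0.01)·[0.6834·0.0000 + 0.3166·4.8000] = 1.5045; exercise value = 0.0000 ≤ continuation, so V_u = 1.5045
Node d (S = 51): continuation = e^(−0.01)·[0.6834·4.8000 + 0.3166·35.4000] = 14.3433; exercise value = 15.0000 > continuation, so V_d = 15.0000 (exercise)
Node 0 (S = 85): continuation = e^(−0.01)·[0.6834·1.5045 + 0.3166·15.0000] = 5.7195; exercise value = 0.0000 ≤ continuation, so V_0 = 5.7195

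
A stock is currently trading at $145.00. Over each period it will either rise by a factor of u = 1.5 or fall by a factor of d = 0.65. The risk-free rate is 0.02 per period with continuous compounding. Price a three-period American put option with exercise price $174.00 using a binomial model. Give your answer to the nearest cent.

Risk-neutral probability p = (e^0.02 − 0.65)/(1.5 − 0.65) = 0.3702/0.8500 = 0.4355
Terminal stock prices: S_uuu = 489.4, S_uud = 212.1, S_udd = 91.89, S_ddd = 39.82
Terminal payoffs (K − S): max(-315.4, 0) = 0, max(-38.06, 0) = 0, max(82.11, 0) = 82.11, max(134.2, 0) = 134.2
Node uu (S = 326.2): continuation = e^(−0.02)·[0.4355·0.0000 + 0.5645·0.0000] = 0.0000; exercise value = 0.0000 ≤ continuation, so V_uu = 0.0000
Node ud (S = 141.4): continuation = e^(−0.02)·[0.4355·0.0000 + 0.5645·82.1062] = 45.4287; exercise value = 32.6250 ≤ continuation, so V_ud = 45.4287
Node dd (S = 61.26): continuation = e^(−0.02)·[0.4355·82.1062 + 0.5645·134.1794] = 109.2921; exercise value = 112.7375 > continuation, so V_dd = 112.7375 (exercise)
Node u (S = 217.5): continuation = e^(−0.02)·[0.4355·0.0000 + 0.5645·45.4287] = 25.1353; exercise value = 0.0000 ≤ continuation, so V_u = 25.1353
Node d (S = 94.25): continuation = e^(−0.02)·[0.4355·45.4287 + 0.5645·112.7375] = 81.7706; exercise value = 79.7500 ≤ continuation, so V_d = 81.7706
Node 0 (S = 145): continuation = e^(−0.02)·[0.4355·25.1353 + 0.5645·81.7706] = 55.9734; exercise value = 29.0000 ≤ continuation, so V_0 = 55.9734

$55.97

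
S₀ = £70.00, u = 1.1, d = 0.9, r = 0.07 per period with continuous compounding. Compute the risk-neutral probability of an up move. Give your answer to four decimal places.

p = 0.8625

Risk-neutral probability p = (e^0.07 − 0.9)/(1.1 − 0.9) = 0.1725/0.2000 = 0.8625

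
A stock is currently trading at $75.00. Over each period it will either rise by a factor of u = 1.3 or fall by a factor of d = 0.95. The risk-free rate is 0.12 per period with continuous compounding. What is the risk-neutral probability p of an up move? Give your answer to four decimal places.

Risk-neutral probability p = (e^0.12 − 0.95)/(1.3 − 0.95) = 0.1775/0.3500 = 0.5071

p = 0.5071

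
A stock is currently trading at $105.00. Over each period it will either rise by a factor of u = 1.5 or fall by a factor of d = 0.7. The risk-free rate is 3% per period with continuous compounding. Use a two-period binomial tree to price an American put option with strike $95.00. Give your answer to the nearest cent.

Risk-neutral probability p = (e^0.03 − 0.7)/(1.5 − 0.7) = 0.3305/0.8000 = 0.4131
Terminal stock prices: S_uu = 236.2, S_ud = 110.2, S_dd = 51.45
Terminal payoffs (K − S): max(-141.2, 0) = 0, max(-15.25, 0) = 0, max(43.55, 0) = 43.55
Node u (S = 157.5): continuation = e^(−0.03)·[0.4131·0.0000 + 0.5869·0.0000] = 0.0000; exercise value = 0.0000 ≤ continuation, so V_u = 0.0000
Node d (S = 73.5): continuation = e^(−0.03)·[0.4131·0.0000 + 0.5869·43.5500] = 24.8054; exercise value = 21.5000 ≤ continuation, so V_d = 24.8054
Node 0 (S = 105): continuation = e^(−0.03)·[0.4131·0.0000 + 0.5869·24.8054] = 14.1288; exercise value = 0.0000 ≤ continuation, so V_0 = 14.1288

$14.13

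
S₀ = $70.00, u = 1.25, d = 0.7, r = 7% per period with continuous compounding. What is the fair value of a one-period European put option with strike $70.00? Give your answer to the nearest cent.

$6.32

Risk-neutral probability p = (e^0.07 − 0.7)/(1.25 − 0.7) = 0.3725/0.5500 = 0.6773
Terminal stock prices: S_u = 87.5, S_d = 49
Terminal payoffs (K − S): max(-17.5, 0) = 0, max(21, 0) = 21
Node 0 (S = 70): V_0 = e^(−0.07)·[0.6773·0.0000 + 0.3227·21.0000] = 6.3188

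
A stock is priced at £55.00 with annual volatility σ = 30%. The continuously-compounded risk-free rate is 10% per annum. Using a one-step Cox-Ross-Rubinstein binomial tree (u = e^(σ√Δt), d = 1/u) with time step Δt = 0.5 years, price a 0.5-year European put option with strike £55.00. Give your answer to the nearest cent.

CRR parameters: u = e^(σ√Δt) = e^(0.3·√0.5) = 1.2363, d = 1/u = 0.8089
Per-period rate: rΔt = 0.1·0.5 = 0.05, so R = e^0.05 = 1.0513
Risk-neutral probability p = (e^0.05 − 0.8089)/(1.2363 − 0.8089) = 0.2424/0.4275 = 0.5671
Terminal stock prices: S_u = 68, S_d = 44.49
Terminal payoffs (K − S): max(-13, 0) = 0, max(10.51, 0) = 10.51
Node 0 (S = 55): V_0 = e^(−0.05)·[0.5671·0.0000 + 0.4329·10.5128] = 4.3289

£4.33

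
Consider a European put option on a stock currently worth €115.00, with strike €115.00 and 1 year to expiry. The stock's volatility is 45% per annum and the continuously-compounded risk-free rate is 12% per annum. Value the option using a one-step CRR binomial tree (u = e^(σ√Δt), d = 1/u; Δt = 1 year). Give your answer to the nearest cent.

€17.51

CRR parameters: u = e^(σ√Δt) = e^(0.45·√1) = 1.5683, d = 1/u = 0.6376
Per-period rate: rΔt = 0.12·1 = 0.12, so R = e^0.12 = 1.1275
Risk-neutral probability p = (e^0.12 − 0.6376)/(1.5683 − 0.6376) = 0.4899/0.9307 = 0.5264
Terminal stock prices: S_u = 180.4, S_d = 73.33
Terminal payoffs (K − S): max(-65.36, 0) = 0, max(41.67, 0) = 41.67
Node 0 (S = 115): V_0 = e^(−0.12)·[0.5264·0.0000 + 0.4736·41.6728] = 17.5062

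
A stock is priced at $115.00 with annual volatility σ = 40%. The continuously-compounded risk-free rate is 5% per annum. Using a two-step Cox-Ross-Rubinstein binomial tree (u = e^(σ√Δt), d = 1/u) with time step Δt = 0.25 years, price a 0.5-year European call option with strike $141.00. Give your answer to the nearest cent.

CRR parameters: u = e^(σ√Δt) = e^(0.4·√0.25) = 1.2214, d = 1/u = 0.8187
Per-period rate: rΔt = 0.05·0.25 = 0.0125, so R = e^0.0125 = 1.0126
Risk-neutral probability p = (e^0.0125 − 0.8187)/(1.2214 − 0.8187) = 0.1938/0.4027 = 0.4814
Terminal stock prices: S_uu = 171.6, S_ud = 115, S_dd = 77.09
Terminal payoffs (S − K): max(30.56, 0) = 30.56, max(-26, 0) = 0, max(-63.91, 0) = 0
Node u (S = 140.5): V_u = e^(−0.0125)·[0.4814·30.5598 + 0.5186·0.0000] = 14.5289
Node d (S = 94.15): V_d = e^(−0.0125)·[0.4814·0.0000 + 0.5186·0.0000] = 0.0000
Node 0 (S = 115): V_0 = e^(−0.0125)·[0.4814·14.5289 + 0.5186·0.0000] = 6.9074

$6.91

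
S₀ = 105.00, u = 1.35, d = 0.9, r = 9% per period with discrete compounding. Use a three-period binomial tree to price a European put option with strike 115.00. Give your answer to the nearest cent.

Risk-neutral probability p = (1 + 0.09 − 0.9)/(1.35 − 0.9) = 0.1900/0.4500 = 0.4222
Terminal stock prices: S_uuu = 258.3, S_uud = 172.2, S_udd = 114.8, S_ddd = 76.55
Terminal payoffs (K − S): max(-143.3, 0) = 0, max(-57.23, 0) = 0, max(0.1825, 0) = 0.1825, max(38.45, 0) = 38.45
Node uu (S = 191.4): V_uu = 1/1.09·[0.4222·0.0000 + 0.5778·0.0000] = 0.0000
Node ud (S = 127.6): V_ud = 1/1.09·[0.4222·0.0000 + 0.5778·0.1825] = 0.0967
Node dd (S = 85.05): V_dd = 1/1.09·[0.4222·0.1825 + 0.5778·38.4550] = 20.4546
Node u (S = 141.8): V_u = 1/1.09·[0.4222·0.0000 + 0.5778·0.0967] = 0.0513
Node d (S = 94.5): V_d = 1/1.09·[0.4222·0.0967 + 0.5778·20.4546] = 10.8799
Node 0 (S = 105): V_0 = 1/1.09·[0.4222·0.0513 + 0.5778·10.8799] = 5.7870

5.79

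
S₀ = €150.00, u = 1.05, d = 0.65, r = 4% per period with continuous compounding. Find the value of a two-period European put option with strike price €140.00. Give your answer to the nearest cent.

€1.60

Risk-neutral probability p = (e^0.04 − 0.65)/(1.05 − 0.65) = 0.3908/0.4000 = 0.9770
Terminal stock prices: S_uu = 165.4, S_ud = 102.4, S_dd = 63.38
Terminal payoffs (K − S): max(-25.38, 0) = 0, max(37.62, 0) = 37.62, max(76.62, 0) = 76.62
Node u (S = 157.5): V_u = e^(−0.04)·[0.9770·0.0000 + 0.0230·37.6250] = 0.8305
Node d (S = 97.5): V_d = e^(−0.04)·[0.9770·37.6250 + 0.0230·76.6250] = 37.0105
Node 0 (S = 150): V_0 = e^(−0.04)·[0.9770·0.8305 + 0.0230·37.0105] = 1.5965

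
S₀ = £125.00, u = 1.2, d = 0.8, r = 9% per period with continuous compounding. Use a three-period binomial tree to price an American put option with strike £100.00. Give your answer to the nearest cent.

£1.48

Risk-neutral probability p = (e^0.09 − 0.8)/(1.2 − 0.8) = 0.2942/0.4000 = 0.7354
Terminal stock prices: S_uuu = 216, S_uud = 144, S_udd = 96, S_ddd = 64
Terminal payoffs (K − S): max(-116, 0) = 0, max(-44, 0) = 0, max(4, 0) = 4, max(36, 0) = 36
Node uu (S = 180): continuation = e^(−0.09)·[0.7354·0.0000 + 0.2646·0.0000] = 0.0000; exercise value = 0.0000 ≤ continuation, so V_uu = 0.0000
Node ud (S = 120): continuation = e^(−0.09)·[0.7354·0.0000 + 0.2646·4.0000] = 0.9672; exercise value = 0.0000 ≤ continuation, so V_ud = 0.9672
Node dd (S = 80): continuation = e^(−0.09)·[0.7354·4.0000 + 0.2646·36.0000] = 11.3931; exercise value = 20.0000 > continuation, so V_dd = 20.0000 (exercise)
Node u (S = 150): continuation = e^(−0.09)·[0.7354·0.0000 + 0.2646·0.9672] = 0.2339; exercise value = 0.0000 ≤ continuation, so V_u = 0.2339
Node d (S = 100): continuation = e^(−0.09)·[0.7354·0.9672 + 0.2646·20.0000] = 5.4859; exercise value = 0.0000 ≤ continuation, so V_d = 5.4859
Node 0 (S = 125): continuation = e^(−0.09)·[0.7354·0.2339 + 0.2646·5.4859] = 1.4836; exercise value = 0.0000 ≤ continuation, so V_0 = 1.4836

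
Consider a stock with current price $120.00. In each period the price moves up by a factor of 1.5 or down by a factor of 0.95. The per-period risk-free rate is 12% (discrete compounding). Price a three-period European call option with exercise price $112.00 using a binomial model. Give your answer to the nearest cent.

Risk-neutral probability p = (1 + 0.12 − 0.95)/(1.5 − 0.95) = 0.1700/0.5500 = 0.3091
Terminal stock prices: S_uuu = 405, S_uud = 256.5, S_udd = 162.4, S_ddd = 102.9
Terminal payoffs (S − K): max(293, 0) = 293, max(144.5, 0) = 144.5, max(50.45, 0) = 50.45, max(-9.115, 0) = 0
Node uu (S = 270): V_uu = 1/1.12·[0.3091·293.0000 + 0.6909·144.5000] = 170.0000
Node ud (S = 171): V_ud = 1/1.12·[0.3091·144.5000 + 0.6909·50.4500] = 71.0000
Node dd (S = 108.3): V_dd = 1/1.12·[0.3091·50.4500 + 0.6909·0.0000] = 13.9229
Node u (S = 180): V_u = 1/1.12·[0.3091·170.0000 + 0.6909·71.0000] = 90.7143
Node d (S = 114): V_d = 1/1.12·[0.3091·71.0000 + 0.6909·13.9229] = 28.1830
Node 0 (S = 120): V_0 = 1/1.12·[0.3091·90.7143 + 0.6909·28.1830] = 42.4204

$42.42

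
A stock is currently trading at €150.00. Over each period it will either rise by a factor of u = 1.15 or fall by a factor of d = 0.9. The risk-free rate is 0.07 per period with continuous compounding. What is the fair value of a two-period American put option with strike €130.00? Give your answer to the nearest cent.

Risk-neutral probability p = (e^0.07 − 0.9)/(1.15 − 0.9) = 0.1725/0.2500 = 0.6900
Terminal stock prices: S_uu = 198.4, S_ud = 155.2, S_dd = 121.5
Terminal payoffs (K − S): max(-68.37, 0) = 0, max(-25.25, 0) = 0, max(8.5, 0) = 8.5
Node u (S = 172.5): continuation = e^(−0.07)·[0.6900·0.0000 + 0.3100·0.0000] = 0.0000; exercise value = 0.0000 ≤ continuation, so V_u = 0.0000
Node d (S = 135): continuation = e^(−0.07)·[0.6900·0.0000 + 0.3100·8.5000] = 2.4566; exercise value = 0.0000 ≤ continuation, so V_d = 2.4566
Node 0 (S = 150): continuation = e^(−0.07)·[0.6900·0.0000 + 0.3100·2.4566] = 0.7100; exercise value = 0.0000 ≤ continuation, so V_0 = 0.7100

€0.71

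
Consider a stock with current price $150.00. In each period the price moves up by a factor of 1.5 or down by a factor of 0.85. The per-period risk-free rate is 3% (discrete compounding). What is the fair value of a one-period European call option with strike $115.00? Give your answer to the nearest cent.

$38.35

Risk-neutral probability p = (1 + 0.03 − 0.85)/(1.5 − 0.85) = 0.1800/0.6500 = 0.2769
Terminal stock prices: S_u = 225, S_d = 127.5
Terminal payoffs (S − K): max(110, 0) = 110, max(12.5, 0) = 12.5
Node 0 (S = 150): V_0 = 1/1.03·[0.2769·110.0000 + 0.7231·12.5000] = 38.3495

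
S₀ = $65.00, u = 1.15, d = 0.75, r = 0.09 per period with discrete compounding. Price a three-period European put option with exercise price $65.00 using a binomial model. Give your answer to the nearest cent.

$1.25

Risk-neutral probability p = (1 + 0.09 − 0.75)/(1.15 − 0.75) = 0.3400/0.4000 = 0.8500
Terminal stock prices: S_uuu = 98.86, S_uud = 64.47, S_udd = 42.05, S_ddd = 27.42
Terminal payoffs (K − S): max(-33.86, 0) = 0, max(0.5281, 0) = 0.5281, max(22.95, 0) = 22.95, max(37.58, 0) = 37.58
Node uu (S = 85.96): V_uu = 1/1.09·[0.8500·0.0000 + 0.1500·0.5281] = 0.0727
Node ud (S = 56.06): V_ud = 1/1.09·[0.8500·0.5281 + 0.1500·22.9531] = 3.5705
Node dd (S = 36.56): V_dd = 1/1.09·[0.8500·22.9531 + 0.1500·37.5781] = 23.0705
Node u (S = 74.75): V_u = 1/1.09·[0.8500·0.0727 + 0.1500·3.5705] = 0.5480
Node d (S = 48.75): V_d = 1/1.09·[0.8500·3.5705 + 0.1500·23.0705] = 5.9592
Node 0 (S = 65): V_0 = 1/1.09·[0.8500·0.5480 + 0.1500·5.9592] = 1.2474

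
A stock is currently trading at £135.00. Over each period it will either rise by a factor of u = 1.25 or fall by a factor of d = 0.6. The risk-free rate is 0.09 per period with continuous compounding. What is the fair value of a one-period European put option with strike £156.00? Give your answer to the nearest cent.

£16.43

Risk-neutral probability p = (e^0.09 − 0.6)/(1.25 − 0.6) = 0.4942/0.6500 = 0.7603
Terminal stock prices: S_u = 168.8, S_d = 81
Terminal payoffs (K − S): max(-12.75, 0) = 0, max(75, 0) = 75
Node 0 (S = 135): V_0 = e^(−0.09)·[0.7603·0.0000 + 0.2397·75.0000] = 16.4324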